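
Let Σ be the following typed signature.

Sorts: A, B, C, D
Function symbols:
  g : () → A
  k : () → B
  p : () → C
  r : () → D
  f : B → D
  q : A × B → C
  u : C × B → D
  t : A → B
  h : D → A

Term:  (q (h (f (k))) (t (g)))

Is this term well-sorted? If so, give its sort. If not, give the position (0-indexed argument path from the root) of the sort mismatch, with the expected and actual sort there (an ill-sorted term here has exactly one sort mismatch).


well-sorted; sort = C

      (k) : B
    (f (k)) : D
  (h (f (k))) : A
    (g) : A
  (t (g)) : B
(q (h (f (k))) (t (g))) : C


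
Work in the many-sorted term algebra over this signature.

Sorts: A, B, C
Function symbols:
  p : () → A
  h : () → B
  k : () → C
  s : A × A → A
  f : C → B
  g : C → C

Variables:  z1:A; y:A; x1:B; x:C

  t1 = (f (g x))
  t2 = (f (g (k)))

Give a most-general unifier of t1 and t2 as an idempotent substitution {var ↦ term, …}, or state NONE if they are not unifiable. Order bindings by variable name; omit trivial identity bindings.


{x ↦ (k)}


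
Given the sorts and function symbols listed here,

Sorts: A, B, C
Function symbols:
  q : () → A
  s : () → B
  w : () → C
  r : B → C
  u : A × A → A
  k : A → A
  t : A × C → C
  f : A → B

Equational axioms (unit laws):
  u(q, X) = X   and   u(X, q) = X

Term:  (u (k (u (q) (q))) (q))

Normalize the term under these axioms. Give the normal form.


1. (u (k (u (q) (q))) (q))  →  (k (u (q) (q)))
2. (k (u (q) (q)))  →  (k (q))

normal form = (k (q))


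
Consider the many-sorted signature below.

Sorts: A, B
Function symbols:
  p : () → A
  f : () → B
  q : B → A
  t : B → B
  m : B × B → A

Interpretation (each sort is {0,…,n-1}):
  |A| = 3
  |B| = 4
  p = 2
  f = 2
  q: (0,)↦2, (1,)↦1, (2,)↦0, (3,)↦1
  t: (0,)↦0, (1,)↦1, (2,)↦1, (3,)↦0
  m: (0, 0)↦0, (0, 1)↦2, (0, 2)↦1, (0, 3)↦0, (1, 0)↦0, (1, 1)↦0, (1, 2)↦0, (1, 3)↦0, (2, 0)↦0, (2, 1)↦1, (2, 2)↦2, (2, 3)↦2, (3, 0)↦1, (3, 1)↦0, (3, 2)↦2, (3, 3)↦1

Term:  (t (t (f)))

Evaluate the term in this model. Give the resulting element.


value = 1

  f = 2
  (t (f)) = t(2,) = 1
  (t (t (f))) = t(1,) = 1


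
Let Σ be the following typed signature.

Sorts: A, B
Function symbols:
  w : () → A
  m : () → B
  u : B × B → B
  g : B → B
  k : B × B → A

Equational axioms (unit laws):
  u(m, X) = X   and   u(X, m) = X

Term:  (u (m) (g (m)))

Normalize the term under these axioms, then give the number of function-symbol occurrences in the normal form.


1. (u (m) (g (m)))  →  (g (m))
normal form: (g (m))

size = 2


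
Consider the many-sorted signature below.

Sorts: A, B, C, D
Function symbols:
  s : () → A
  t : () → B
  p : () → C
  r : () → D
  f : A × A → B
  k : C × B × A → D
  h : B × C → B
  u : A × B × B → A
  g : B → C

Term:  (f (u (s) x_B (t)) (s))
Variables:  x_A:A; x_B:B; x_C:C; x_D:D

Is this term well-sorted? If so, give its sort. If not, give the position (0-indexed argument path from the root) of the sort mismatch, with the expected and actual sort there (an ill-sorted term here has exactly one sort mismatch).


    (s) : A
    x_B : B
    (t) : B
  (u (s) x_B (t)) : A
  (s) : A
(f (u (s) x_B (t)) (s)) : B

well-sorted; sort = B


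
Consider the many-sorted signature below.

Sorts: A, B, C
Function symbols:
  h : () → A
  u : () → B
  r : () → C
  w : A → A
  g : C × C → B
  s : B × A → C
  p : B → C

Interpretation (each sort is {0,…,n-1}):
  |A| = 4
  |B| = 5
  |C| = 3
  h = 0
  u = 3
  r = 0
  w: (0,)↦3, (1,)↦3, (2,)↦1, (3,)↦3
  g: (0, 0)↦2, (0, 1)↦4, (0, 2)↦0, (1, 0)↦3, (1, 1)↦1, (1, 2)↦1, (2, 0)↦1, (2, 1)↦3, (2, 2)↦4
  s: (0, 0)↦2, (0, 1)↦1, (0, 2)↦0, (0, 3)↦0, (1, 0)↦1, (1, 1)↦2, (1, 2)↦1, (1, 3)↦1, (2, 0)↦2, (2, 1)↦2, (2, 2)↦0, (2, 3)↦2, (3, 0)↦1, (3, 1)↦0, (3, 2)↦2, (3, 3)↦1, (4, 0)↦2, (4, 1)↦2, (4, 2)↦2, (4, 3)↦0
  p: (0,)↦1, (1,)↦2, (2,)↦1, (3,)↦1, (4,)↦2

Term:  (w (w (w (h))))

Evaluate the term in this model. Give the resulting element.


  h = 0
  (w (h)) = w(0,) = 3
  (w (w (h))) = w(3,) = 3
  (w (w (w (h)))) = w(3,) = 3

value = 3


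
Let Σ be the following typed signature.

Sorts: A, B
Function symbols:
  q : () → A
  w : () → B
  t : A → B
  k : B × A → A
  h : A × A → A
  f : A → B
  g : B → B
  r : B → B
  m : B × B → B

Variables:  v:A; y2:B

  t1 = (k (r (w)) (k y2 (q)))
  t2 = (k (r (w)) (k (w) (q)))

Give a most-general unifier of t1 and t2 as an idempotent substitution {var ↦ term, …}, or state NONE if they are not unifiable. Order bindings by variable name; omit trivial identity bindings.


{y2 ↦ (w)}


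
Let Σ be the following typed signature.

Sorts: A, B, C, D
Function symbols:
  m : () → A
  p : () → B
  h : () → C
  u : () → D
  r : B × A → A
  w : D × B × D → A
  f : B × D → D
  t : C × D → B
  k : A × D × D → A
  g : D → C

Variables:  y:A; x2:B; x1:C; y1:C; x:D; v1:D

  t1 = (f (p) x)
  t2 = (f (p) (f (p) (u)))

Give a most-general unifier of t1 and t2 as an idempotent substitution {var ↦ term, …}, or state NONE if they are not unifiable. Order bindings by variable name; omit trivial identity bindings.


{x ↦ (f (p) (u))}


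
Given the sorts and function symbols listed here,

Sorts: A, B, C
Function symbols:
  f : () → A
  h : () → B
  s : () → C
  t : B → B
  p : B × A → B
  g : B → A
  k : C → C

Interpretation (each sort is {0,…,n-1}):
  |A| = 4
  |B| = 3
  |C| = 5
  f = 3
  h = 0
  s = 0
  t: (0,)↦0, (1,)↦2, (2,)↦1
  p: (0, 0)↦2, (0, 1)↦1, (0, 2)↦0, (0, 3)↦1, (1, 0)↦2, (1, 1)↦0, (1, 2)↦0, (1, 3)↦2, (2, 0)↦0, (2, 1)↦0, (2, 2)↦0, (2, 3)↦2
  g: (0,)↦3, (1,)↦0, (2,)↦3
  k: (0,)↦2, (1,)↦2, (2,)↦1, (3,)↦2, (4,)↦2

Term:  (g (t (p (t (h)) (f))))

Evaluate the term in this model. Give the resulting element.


  h = 0
  (t (h)) = t(0,) = 0
  f = 3
  (p (t (h)) (f)) = p(0, 3) = 1
  (t (p (t (h)) (f))) = t(1,) = 2
  (g (t (p (t (h)) (f)))) = g(2,) = 3

value = 3


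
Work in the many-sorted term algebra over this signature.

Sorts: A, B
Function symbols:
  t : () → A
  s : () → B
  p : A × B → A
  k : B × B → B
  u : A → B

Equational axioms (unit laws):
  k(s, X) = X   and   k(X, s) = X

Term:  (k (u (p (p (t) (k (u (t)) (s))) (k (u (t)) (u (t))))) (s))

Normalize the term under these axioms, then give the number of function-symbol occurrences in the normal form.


1. (k (u (p (p (t) (k (u (t)) (s))) (k (u (t)) (u (t))))) (s))  →  (u (p (p (t) (k (u (t)) (s))) (k (u (t)) (u (t)))))
2. (u (p (p (t) (k (u (t)) (s))) (k (u (t)) (u (t)))))  →  (u (p (p (t) (u (t))) (k (u (t)) (u (t)))))
normal form: (u (p (p (t) (u (t))) (k (u (t)) (u (t)))))

size = 11


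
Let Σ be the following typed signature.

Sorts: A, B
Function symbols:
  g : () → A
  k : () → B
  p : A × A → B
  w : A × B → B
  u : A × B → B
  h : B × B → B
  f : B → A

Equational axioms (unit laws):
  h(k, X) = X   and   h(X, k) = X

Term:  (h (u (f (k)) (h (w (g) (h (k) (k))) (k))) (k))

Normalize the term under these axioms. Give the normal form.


1. (h (u (f (k)) (h (w (g) (h (k) (k))) (k))) (k))  →  (u (f (k)) (h (w (g) (h (k) (k))) (k)))
2. (u (f (k)) (h (w (g) (h (k) (k))) (k)))  →  (u (f (k)) (w (g) (h (k) (k))))
3. (u (f (k)) (w (g) (h (k) (k))))  →  (u (f (k)) (w (g) (k)))

normal form = (u (f (k)) (w (g) (k)))


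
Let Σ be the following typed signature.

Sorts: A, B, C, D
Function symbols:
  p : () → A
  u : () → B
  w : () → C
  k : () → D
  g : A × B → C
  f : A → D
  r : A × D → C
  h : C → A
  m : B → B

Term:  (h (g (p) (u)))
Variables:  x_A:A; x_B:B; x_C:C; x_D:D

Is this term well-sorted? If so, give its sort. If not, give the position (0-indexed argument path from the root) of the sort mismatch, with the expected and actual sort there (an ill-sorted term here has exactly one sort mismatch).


    (p) : A
    (u) : B
  (g (p) (u)) : C
(h (g (p) (u))) : A

well-sorted; sort = A


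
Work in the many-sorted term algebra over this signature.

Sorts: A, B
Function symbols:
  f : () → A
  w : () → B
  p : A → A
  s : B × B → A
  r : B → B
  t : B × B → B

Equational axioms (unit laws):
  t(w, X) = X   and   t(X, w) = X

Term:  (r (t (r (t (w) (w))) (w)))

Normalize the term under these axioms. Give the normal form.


1. (r (t (r (t (w) (w))) (w)))  →  (r (r (t (w) (w))))
2. (r (r (t (w) (w))))  →  (r (r (w)))

normal form = (r (r (w)))


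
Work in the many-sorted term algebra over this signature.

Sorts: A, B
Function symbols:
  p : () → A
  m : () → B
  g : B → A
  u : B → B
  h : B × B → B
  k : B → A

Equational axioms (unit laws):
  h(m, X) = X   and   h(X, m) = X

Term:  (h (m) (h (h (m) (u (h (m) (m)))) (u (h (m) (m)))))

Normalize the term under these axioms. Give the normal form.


normal form = (h (u (m)) (u (m)))

1. (h (m) (h (h (m) (u (h (m) (m)))) (u (h (m) (m)))))  →  (h (h (m) (u (h (m) (m)))) (u (h (m) (m))))
2. (h (h (m) (u (h (m) (m)))) (u (h (m) (m))))  →  (h (u (h (m) (m))) (u (h (m) (m))))
3. (h (u (h (m) (m))) (u (h (m) (m))))  →  (h (u (m)) (u (h (m) (m))))
4. (h (u (m)) (u (h (m) (m))))  →  (h (u (m)) (u (m)))


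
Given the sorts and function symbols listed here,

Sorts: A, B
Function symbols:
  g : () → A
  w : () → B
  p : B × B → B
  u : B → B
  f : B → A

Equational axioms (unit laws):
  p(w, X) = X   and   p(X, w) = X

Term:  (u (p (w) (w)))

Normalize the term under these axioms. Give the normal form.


normal form = (u (w))

1. (u (p (w) (w)))  →  (u (w))


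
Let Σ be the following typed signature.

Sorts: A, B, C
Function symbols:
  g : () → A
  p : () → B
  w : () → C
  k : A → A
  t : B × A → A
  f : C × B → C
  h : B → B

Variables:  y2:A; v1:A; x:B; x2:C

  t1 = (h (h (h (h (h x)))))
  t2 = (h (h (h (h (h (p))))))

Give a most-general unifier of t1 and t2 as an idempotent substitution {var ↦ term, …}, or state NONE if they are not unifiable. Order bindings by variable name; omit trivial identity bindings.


{x ↦ (p)}


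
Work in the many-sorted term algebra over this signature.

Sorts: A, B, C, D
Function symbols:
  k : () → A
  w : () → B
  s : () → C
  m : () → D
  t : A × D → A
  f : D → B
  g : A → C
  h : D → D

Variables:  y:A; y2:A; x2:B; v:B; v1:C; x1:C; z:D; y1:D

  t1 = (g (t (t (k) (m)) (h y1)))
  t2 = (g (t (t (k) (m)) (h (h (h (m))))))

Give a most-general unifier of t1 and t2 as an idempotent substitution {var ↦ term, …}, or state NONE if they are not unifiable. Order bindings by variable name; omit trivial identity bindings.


{y1 ↦ (h (h (m)))}


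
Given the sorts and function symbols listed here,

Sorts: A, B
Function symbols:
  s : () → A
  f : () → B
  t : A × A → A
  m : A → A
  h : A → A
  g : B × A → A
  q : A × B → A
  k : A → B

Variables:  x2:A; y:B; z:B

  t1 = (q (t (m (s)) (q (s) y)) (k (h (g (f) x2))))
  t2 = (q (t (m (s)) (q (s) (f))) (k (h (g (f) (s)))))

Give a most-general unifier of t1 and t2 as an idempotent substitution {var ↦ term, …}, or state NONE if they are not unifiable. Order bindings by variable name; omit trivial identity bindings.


{x2 ↦ (s), y ↦ (f)}


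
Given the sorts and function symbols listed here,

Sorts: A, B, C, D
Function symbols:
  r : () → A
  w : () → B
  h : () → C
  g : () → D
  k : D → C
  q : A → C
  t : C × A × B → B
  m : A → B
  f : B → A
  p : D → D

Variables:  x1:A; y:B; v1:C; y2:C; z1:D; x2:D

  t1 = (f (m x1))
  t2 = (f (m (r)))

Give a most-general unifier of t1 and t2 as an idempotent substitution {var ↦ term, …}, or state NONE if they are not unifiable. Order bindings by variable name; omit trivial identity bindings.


{x1 ↦ (r)}


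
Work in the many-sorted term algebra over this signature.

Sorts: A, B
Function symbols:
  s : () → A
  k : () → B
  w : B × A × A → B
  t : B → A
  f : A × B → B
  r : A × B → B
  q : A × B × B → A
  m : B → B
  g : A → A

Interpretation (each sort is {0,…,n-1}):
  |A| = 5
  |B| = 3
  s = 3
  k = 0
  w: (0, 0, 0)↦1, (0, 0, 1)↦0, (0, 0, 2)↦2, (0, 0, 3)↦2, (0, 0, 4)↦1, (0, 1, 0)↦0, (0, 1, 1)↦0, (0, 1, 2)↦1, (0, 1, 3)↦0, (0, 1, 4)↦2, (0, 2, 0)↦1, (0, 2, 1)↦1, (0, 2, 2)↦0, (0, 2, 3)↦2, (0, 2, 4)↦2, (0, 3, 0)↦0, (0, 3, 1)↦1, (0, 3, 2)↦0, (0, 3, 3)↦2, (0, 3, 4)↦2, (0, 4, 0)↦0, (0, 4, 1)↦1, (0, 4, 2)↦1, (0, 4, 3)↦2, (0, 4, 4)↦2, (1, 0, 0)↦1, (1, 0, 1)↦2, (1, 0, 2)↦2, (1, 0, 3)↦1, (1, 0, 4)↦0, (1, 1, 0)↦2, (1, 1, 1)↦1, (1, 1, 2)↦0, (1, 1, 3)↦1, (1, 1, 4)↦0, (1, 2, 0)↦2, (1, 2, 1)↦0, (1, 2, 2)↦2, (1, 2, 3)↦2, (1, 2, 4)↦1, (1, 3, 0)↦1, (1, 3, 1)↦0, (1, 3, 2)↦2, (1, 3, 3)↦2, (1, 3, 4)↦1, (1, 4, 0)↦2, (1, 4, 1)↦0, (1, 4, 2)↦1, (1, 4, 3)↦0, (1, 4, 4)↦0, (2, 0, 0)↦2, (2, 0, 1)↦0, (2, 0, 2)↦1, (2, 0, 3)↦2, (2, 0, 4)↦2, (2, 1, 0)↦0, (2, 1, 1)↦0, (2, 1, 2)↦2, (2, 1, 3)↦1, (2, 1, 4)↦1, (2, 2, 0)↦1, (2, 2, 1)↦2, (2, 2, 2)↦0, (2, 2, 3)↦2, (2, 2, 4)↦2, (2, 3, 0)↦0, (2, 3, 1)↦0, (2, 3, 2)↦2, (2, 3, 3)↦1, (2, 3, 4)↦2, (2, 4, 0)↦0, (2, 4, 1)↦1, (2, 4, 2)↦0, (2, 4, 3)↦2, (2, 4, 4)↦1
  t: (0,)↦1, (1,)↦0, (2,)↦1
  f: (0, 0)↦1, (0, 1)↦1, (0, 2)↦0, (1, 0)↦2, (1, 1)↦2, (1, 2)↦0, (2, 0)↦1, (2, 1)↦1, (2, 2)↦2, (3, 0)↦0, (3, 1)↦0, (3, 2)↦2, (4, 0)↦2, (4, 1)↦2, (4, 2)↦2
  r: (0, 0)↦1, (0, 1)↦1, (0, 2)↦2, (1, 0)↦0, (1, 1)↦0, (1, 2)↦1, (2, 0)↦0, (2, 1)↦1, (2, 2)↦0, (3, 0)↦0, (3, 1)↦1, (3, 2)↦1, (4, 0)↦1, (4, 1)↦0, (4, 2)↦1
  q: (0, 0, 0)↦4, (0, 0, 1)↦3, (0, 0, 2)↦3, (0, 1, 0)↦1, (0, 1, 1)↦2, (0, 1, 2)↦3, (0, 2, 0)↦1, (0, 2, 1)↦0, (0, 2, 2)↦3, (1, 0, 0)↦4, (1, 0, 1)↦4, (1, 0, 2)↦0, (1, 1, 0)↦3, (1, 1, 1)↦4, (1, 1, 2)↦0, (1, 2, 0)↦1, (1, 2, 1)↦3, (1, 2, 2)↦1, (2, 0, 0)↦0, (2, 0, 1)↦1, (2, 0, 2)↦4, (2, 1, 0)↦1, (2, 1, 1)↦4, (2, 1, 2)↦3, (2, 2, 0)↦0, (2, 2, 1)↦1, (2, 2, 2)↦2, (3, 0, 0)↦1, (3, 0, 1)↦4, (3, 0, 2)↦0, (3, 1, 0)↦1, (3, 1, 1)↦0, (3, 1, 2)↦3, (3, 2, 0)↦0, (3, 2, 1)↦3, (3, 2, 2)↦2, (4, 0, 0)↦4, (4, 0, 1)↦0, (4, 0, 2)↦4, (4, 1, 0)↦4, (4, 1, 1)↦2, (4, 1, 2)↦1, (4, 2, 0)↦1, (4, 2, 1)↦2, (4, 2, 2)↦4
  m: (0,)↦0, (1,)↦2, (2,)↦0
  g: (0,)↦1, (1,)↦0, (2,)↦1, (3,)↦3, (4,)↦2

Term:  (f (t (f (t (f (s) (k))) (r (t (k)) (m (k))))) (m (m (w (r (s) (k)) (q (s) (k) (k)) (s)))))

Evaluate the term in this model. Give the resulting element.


  s = 3
  k = 0
  (f (s) (k)) = f(3, 0) = 0
  (t (f (s) (k))) = t(0,) = 1
  k = 0
  (t (k)) = t(0,) = 1
  k = 0
  (m (k)) = m(0,) = 0
  (r (t (k)) (m (k))) = r(1, 0) = 0
  (f (t (f (s) (k))) (r (t (k)) (m (k)))) = f(1, 0) = 2
  (t (f (t (f (s) (k))) (r (t (k)) (m (k))))) = t(2,) = 1
  s = 3
  k = 0
  (r (s) (k)) = r(3, 0) = 0
  s = 3
  k = 0
  k = 0
  (q (s) (k) (k)) = q(3, 0, 0) = 1
  s = 3
  (w (r (s) (k)) (q (s) (k) (k)) (s)) = w(0, 1, 3) = 0
  (m (w (r (s) (k)) (q (s) (k) (k)) (s))) = m(0,) = 0
  (m (m (w (r (s) (k)) (q (s) (k) (k)) (s)))) = m(0,) = 0
  (f (t (f (t (f (s) (k))) (r (t (k)) (m (k))))) (m (m (w (r (s) (k)) (q (s) (k) (k)) (s))))) = f(1, 0) = 2

value = 2


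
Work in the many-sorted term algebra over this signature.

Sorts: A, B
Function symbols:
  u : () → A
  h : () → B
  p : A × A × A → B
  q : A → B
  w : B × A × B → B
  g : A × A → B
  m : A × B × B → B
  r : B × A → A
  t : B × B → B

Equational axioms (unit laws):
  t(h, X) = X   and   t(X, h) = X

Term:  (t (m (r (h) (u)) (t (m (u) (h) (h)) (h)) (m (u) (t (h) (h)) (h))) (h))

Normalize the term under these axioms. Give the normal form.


normal form = (m (r (h) (u)) (m (u) (h) (h)) (m (u) (h) (h)))

1. (t (m (r (h) (u)) (t (m (u) (h) (h)) (h)) (m (u) (t (h) (h)) (h))) (h))  →  (m (r (h) (u)) (t (m (u) (h) (h)) (h)) (m (u) (t (h) (h)) (h)))
2. (m (r (h) (u)) (t (m (u) (h) (h)) (h)) (m (u) (t (h) (h)) (h)))  →  (m (r (h) (u)) (m (u) (h) (h)) (m (u) (t (h) (h)) (h)))
3. (m (r (h) (u)) (m (u) (h) (h)) (m (u) (t (h) (h)) (h)))  →  (m (r (h) (u)) (m (u) (h) (h)) (m (u) (h) (h)))


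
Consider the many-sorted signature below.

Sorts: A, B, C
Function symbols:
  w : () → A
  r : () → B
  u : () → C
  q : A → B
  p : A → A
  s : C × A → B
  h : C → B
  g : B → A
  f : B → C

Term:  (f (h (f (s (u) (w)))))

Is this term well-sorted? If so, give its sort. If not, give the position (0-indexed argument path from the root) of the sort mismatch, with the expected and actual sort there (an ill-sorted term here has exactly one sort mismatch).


        (u) : C
        (w) : A
      (s (u) (w)) : B
    (f (s (u) (w))) : C
  (h (f (s (u) (w)))) : B
(f (h (f (s (u) (w))))) : C

well-sorted; sort = C


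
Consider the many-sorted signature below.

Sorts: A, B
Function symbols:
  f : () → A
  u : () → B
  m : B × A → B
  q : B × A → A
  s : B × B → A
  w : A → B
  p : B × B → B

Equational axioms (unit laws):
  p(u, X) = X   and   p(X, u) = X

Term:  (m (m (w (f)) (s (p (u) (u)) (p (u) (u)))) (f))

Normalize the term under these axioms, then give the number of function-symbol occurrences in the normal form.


size = 8

1. (m (m (w (f)) (s (p (u) (u)) (p (u) (u)))) (f))  →  (m (m (w (f)) (s (u) (p (u) (u)))) (f))
2. (m (m (w (f)) (s (u) (p (u) (u)))) (f))  →  (m (m (w (f)) (s (u) (u))) (f))
normal form: (m (m (w (f)) (s (u) (u))) (f))


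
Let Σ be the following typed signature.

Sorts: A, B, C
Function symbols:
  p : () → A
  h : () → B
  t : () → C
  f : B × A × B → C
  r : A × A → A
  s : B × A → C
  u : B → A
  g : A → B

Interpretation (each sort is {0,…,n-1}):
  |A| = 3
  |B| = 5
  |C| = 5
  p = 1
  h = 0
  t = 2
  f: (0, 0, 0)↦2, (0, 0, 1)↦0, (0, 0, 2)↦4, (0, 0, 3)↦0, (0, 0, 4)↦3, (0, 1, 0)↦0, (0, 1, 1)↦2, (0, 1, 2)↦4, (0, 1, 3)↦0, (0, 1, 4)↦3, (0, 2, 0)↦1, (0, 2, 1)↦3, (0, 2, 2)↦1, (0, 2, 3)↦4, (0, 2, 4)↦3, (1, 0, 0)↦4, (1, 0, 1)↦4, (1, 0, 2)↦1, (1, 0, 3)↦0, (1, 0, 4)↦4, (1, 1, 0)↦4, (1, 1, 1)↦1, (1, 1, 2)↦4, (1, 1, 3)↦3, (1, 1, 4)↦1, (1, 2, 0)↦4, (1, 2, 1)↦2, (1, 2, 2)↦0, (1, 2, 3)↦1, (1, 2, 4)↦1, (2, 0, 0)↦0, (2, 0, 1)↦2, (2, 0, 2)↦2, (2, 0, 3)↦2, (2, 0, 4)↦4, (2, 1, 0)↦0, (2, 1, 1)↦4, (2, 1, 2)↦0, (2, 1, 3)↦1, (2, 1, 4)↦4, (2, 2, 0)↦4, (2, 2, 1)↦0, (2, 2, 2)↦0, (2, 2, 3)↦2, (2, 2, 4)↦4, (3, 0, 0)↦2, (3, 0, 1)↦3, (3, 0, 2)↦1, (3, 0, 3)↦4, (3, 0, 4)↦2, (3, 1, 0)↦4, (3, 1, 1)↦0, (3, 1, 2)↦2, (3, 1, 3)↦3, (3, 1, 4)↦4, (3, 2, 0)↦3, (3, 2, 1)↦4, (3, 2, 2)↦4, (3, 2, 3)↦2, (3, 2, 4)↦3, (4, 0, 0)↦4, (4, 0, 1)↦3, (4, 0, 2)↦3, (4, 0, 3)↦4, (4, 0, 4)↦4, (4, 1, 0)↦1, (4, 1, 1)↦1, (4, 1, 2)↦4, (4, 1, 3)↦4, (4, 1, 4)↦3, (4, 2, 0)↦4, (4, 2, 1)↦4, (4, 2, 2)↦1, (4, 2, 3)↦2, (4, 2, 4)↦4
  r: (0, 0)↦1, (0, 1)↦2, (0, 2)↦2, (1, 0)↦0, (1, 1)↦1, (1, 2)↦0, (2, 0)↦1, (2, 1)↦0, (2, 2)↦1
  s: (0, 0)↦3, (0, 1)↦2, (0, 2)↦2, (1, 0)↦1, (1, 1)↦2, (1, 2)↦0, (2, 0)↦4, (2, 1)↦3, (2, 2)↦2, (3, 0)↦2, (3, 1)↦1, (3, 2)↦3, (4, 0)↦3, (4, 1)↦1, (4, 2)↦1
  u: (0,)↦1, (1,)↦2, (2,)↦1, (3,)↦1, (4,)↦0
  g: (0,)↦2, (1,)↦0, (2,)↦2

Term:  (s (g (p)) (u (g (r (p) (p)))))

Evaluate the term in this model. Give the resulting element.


value = 2

  p = 1
  (g (p)) = g(1,) = 0
  p = 1
  p = 1
  (r (p) (p)) = r(1, 1) = 1
  (g (r (p) (p))) = g(1,) = 0
  (u (g (r (p) (p)))) = u(0,) = 1
  (s (g (p)) (u (g (r (p) (p))))) = s(0, 1) = 2


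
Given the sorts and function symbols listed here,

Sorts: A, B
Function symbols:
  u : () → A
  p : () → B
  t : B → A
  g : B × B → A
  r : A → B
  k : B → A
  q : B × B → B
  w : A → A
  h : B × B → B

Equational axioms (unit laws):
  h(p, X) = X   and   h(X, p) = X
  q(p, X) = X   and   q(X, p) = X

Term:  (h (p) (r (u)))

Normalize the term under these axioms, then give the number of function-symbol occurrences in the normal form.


size = 2

1. (h (p) (r (u)))  →  (r (u))
normal form: (r (u))


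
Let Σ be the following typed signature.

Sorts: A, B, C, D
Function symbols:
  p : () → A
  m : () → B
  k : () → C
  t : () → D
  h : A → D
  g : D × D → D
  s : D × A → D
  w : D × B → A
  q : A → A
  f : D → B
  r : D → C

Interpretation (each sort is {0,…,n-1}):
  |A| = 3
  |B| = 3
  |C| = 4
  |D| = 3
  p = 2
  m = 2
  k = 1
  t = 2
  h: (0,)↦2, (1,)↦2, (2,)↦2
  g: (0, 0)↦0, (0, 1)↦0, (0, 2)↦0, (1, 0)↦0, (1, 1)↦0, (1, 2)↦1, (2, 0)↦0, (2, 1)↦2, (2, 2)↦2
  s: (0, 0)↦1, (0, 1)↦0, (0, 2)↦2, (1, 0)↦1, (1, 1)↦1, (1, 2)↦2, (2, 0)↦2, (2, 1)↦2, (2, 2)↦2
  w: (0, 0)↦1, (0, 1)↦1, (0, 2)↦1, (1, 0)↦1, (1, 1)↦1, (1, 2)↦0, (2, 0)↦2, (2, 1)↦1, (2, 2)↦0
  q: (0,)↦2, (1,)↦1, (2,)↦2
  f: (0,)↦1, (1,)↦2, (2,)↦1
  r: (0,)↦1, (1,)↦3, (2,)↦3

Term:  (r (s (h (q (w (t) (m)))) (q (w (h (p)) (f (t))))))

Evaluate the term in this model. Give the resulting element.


value = 3

  t = 2
  m = 2
  (w (t) (m)) = w(2, 2) = 0
  (q (w (t) (m))) = q(0,) = 2
  (h (q (w (t) (m)))) = h(2,) = 2
  p = 2
  (h (p)) = h(2,) = 2
  t = 2
  (f (t)) = f(2,) = 1
  (w (h (p)) (f (t))) = w(2, 1) = 1
  (q (w (h (p)) (f (t)))) = q(1,) = 1
  (s (h (q (w (t) (m)))) (q (w (h (p)) (f (t))))) = s(2, 1) = 2
  (r (s (h (q (w (t) (m)))) (q (w (h (p)) (f (t)))))) = r(2,) = 3


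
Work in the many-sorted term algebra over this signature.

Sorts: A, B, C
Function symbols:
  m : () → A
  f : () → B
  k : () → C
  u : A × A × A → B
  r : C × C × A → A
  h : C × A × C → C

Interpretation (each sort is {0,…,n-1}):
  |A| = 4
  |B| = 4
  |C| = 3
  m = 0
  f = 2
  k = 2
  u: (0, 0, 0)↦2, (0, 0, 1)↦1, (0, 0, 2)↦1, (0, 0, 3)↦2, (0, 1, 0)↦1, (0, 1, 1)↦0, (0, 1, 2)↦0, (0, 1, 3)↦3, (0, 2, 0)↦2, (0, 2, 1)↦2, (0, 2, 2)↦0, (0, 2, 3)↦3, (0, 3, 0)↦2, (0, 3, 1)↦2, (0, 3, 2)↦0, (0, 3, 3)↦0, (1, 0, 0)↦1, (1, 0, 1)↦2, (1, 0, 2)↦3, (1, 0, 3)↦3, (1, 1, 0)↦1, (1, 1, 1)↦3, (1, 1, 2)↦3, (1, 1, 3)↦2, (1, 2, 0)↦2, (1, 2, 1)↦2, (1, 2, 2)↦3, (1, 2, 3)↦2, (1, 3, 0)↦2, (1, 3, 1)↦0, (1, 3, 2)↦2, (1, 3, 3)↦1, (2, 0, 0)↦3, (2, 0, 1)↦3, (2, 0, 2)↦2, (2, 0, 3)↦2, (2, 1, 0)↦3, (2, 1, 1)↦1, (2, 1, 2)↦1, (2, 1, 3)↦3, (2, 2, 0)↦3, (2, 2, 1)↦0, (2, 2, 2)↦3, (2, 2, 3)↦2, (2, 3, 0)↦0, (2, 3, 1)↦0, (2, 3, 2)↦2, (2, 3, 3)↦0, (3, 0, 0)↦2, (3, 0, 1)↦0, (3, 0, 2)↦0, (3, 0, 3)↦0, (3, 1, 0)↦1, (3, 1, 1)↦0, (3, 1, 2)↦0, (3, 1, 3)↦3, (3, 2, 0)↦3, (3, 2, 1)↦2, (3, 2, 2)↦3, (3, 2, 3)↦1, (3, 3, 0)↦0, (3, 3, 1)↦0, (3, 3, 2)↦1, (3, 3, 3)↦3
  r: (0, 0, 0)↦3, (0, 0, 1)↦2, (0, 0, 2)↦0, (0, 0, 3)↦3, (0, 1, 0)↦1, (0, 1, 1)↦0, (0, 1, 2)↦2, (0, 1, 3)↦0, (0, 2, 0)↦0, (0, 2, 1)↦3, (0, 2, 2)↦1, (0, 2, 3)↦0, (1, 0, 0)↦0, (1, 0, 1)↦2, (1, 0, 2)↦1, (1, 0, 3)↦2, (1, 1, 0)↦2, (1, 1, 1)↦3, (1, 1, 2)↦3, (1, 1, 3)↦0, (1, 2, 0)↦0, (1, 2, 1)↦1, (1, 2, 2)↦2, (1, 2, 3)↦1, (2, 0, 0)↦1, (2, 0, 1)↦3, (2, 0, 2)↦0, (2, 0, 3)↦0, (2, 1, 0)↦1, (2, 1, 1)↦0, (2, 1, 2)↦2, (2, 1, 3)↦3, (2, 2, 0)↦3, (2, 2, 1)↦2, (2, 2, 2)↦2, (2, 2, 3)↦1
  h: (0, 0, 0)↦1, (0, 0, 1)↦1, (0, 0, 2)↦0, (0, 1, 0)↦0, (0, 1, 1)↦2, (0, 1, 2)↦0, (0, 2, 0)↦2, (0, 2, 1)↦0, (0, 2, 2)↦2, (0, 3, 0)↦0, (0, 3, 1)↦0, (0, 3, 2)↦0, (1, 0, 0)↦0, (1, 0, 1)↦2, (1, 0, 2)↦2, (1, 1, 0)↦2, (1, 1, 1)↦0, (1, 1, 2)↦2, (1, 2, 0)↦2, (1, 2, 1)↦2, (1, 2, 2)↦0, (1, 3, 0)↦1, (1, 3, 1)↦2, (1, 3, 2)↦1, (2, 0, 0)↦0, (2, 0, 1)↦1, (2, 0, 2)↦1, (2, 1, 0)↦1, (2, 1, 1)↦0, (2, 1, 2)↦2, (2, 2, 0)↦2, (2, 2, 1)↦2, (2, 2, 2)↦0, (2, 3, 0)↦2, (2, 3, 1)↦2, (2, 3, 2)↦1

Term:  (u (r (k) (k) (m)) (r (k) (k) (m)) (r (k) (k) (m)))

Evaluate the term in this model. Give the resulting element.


  k = 2
  k = 2
  m = 0
  (r (k) (k) (m)) = r(2, 2, 0) = 3
  k = 2
  k = 2
  m = 0
  (r (k) (k) (m)) = r(2, 2, 0) = 3
  k = 2
  k = 2
  m = 0
  (r (k) (k) (m)) = r(2, 2, 0) = 3
  (u (r (k) (k) (m)) (r (k) (k) (m)) (r (k) (k) (m))) = u(3, 3, 3) = 3

value = 3


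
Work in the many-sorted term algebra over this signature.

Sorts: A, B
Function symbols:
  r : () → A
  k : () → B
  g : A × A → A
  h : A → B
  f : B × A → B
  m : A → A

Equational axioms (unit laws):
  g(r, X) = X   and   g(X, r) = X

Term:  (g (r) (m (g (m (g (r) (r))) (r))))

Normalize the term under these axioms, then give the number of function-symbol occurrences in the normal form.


size = 3

1. (g (r) (m (g (m (g (r) (r))) (r))))  →  (m (g (m (g (r) (r))) (r)))
2. (m (g (m (g (r) (r))) (r)))  →  (m (m (g (r) (r))))
3. (m (m (g (r) (r))))  →  (m (m (r)))
normal form: (m (m (r)))


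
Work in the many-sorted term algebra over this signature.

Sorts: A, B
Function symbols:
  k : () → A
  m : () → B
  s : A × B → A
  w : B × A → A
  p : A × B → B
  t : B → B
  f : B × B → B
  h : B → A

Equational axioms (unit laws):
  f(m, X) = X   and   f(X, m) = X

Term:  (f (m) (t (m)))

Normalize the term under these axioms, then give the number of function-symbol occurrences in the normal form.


size = 2

1. (f (m) (t (m)))  →  (t (m))
normal form: (t (m))


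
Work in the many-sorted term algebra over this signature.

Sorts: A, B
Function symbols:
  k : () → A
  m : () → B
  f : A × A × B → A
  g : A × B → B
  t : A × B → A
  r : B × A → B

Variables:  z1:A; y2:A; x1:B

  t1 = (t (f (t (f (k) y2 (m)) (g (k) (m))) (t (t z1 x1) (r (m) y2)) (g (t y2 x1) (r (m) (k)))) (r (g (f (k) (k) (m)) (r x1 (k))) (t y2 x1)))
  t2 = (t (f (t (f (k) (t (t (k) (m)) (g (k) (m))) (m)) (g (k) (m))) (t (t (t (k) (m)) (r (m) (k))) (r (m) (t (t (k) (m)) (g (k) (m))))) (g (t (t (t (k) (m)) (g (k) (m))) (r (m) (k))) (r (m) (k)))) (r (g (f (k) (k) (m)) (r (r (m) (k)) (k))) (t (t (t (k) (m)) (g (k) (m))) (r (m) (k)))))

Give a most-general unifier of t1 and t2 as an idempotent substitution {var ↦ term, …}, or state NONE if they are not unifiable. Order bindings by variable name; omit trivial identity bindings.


{x1 ↦ (r (m) (k)), y2 ↦ (t (t (k) (m)) (g (k) (m))), z1 ↦ (t (k) (m))}


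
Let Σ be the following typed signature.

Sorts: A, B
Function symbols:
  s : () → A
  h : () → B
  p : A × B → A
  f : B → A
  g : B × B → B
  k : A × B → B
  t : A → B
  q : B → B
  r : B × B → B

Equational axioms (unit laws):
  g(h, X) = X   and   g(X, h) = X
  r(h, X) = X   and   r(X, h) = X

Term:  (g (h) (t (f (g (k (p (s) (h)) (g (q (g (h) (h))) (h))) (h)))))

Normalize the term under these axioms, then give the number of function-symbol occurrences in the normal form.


1. (g (h) (t (f (g (k (p (s) (h)) (g (q (g (h) (h))) (h))) (h)))))  →  (t (f (g (k (p (s) (h)) (g (q (g (h) (h))) (h))) (h))))
2. (t (f (g (k (p (s) (h)) (g (q (g (h) (h))) (h))) (h))))  →  (t (f (k (p (s) (h)) (g (q (g (h) (h))) (h)))))
3. (t (f (k (p (s) (h)) (g (q (g (h) (h))) (h)))))  →  (t (f (k (p (s) (h)) (q (g (h) (h))))))
4. (t (f (k (p (s) (h)) (q (g (h) (h))))))  →  (t (f (k (p (s) (h)) (q (h)))))
normal form: (t (f (k (p (s) (h)) (q (h)))))

size = 8


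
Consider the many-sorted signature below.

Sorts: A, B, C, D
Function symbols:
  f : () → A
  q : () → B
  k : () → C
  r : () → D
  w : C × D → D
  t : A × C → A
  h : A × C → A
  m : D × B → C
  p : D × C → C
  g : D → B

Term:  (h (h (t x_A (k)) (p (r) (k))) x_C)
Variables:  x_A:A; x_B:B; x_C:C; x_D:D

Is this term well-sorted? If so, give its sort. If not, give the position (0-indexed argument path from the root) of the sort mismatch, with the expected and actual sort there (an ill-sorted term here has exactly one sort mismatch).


well-sorted; sort = A

      x_A : A
      (k) : C
    (t x_A (k)) : A
      (r) : D
      (k) : C
    (p (r) (k)) : C
  (h (t x_A (k)) (p (r) (k))) : A
  x_C : C
(h (h (t x_A (k)) (p (r) (k))) x_C) : A


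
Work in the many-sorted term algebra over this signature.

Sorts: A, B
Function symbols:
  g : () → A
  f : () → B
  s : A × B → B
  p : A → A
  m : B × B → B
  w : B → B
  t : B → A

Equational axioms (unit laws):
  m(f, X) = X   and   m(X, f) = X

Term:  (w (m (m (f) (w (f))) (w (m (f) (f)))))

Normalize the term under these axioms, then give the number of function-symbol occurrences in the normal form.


1. (w (m (m (f) (w (f))) (w (m (f) (f)))))  →  (w (m (w (f)) (w (m (f) (f)))))
2. (w (m (w (f)) (w (m (f) (f)))))  →  (w (m (w (f)) (w (f))))
normal form: (w (m (w (f)) (w (f))))

size = 6


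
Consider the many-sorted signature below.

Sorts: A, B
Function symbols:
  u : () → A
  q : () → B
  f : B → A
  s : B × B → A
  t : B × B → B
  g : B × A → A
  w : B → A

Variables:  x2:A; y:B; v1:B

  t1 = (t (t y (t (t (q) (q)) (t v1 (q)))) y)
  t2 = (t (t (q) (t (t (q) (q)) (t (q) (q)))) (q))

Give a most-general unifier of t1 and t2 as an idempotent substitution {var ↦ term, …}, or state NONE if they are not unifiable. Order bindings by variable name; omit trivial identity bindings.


{v1 ↦ (q), y ↦ (q)}


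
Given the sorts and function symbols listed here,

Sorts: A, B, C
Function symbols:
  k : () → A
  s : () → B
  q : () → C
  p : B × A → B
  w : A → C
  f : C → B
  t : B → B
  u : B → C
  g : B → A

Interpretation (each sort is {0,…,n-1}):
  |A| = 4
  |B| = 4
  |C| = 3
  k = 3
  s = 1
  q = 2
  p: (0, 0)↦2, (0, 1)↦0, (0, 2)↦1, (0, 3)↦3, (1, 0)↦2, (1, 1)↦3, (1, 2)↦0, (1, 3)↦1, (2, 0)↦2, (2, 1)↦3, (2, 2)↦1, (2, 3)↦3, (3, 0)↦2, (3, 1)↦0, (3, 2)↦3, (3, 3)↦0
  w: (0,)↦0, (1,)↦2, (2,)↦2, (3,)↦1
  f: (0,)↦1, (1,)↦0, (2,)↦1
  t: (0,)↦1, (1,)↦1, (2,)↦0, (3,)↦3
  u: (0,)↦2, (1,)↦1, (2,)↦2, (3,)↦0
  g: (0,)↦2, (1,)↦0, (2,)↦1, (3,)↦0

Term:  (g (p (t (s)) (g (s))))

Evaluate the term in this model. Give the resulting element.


value = 1

  s = 1
  (t (s)) = t(1,) = 1
  s = 1
  (g (s)) = g(1,) = 0
  (p (t (s)) (g (s))) = p(1, 0) = 2
  (g (p (t (s)) (g (s)))) = g(2,) = 1


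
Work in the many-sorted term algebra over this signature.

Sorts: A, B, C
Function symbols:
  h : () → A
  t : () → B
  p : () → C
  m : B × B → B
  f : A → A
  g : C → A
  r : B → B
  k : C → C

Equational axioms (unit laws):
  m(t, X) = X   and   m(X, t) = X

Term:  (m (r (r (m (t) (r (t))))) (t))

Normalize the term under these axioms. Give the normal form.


1. (m (r (r (m (t) (r (t))))) (t))  →  (r (r (m (t) (r (t)))))
2. (r (r (m (t) (r (t)))))  →  (r (r (r (t))))

normal form = (r (r (r (t))))


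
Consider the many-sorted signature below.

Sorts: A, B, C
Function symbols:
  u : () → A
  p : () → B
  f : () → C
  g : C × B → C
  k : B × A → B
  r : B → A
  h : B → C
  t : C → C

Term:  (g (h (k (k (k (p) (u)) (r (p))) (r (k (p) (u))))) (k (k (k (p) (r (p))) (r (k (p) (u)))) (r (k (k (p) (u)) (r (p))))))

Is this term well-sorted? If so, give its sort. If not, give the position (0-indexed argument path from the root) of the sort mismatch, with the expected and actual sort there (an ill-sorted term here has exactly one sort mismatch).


well-sorted; sort = C

          (p) : B
          (u) : A
        (k (p) (u)) : B
          (p) : B
        (r (p)) : A
      (k (k (p) (u)) (r (p))) : B
          (p) : B
          (u) : A
        (k (p) (u)) : B
      (r (k (p) (u))) : A
    (k (k (k (p) (u)) (r (p))) (r (k (p) (u)))) : B
  (h (k (k (k (p) (u)) (r (p))) (r (k (p) (u))))) : C
        (p) : B
          (p) : B
        (r (p)) : A
      (k (p) (r (p))) : B
          (p) : B
          (u) : A
        (k (p) (u)) : B
      (r (k (p) (u))) : A
    (k (k (p) (r (p))) (r (k (p) (u)))) : B
          (p) : B
          (u) : A
        (k (p) (u)) : B
          (p) : B
        (r (p)) : A
      (k (k (p) (u)) (r (p))) : B
    (r (k (k (p) (u)) (r (p)))) : A
  (k (k (k (p) (r (p))) (r (k (p) (u)))) (r (k (k (p) (u)) (r (p))))) : B
(g (h (k (k (k (p) (u)) (r (p))) (r (k (p) (u))))) (k (k (k (p) (r (p))) (r (k (p) (u)))) (r (k (k (p) (u)) (r (p)))))) : C


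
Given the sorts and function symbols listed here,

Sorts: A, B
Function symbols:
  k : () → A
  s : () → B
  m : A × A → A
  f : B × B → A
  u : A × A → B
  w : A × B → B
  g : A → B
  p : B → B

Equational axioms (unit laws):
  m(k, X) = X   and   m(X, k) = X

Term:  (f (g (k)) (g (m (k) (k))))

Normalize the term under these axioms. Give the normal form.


1. (f (g (k)) (g (m (k) (k))))  →  (f (g (k)) (g (k)))

normal form = (f (g (k)) (g (k)))


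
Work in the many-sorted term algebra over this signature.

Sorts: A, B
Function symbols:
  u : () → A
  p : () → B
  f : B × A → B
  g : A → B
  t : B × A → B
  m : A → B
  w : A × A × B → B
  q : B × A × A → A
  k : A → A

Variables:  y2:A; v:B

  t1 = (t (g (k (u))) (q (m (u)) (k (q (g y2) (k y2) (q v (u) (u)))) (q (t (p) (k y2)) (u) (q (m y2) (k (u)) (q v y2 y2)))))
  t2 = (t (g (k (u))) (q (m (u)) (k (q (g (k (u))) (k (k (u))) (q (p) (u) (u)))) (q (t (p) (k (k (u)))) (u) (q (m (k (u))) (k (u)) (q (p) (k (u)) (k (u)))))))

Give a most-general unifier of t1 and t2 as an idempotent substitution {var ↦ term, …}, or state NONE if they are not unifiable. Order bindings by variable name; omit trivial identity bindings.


{v ↦ (p), y2 ↦ (k (u))}


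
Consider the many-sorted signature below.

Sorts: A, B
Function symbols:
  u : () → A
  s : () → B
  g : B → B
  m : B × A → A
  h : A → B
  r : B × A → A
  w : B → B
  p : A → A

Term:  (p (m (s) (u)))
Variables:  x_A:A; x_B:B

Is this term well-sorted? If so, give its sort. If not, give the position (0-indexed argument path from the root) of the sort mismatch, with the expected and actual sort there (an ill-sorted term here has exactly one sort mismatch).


    (s) : B
    (u) : A
  (m (s) (u)) : A
(p (m (s) (u))) : A

well-sorted; sort = A


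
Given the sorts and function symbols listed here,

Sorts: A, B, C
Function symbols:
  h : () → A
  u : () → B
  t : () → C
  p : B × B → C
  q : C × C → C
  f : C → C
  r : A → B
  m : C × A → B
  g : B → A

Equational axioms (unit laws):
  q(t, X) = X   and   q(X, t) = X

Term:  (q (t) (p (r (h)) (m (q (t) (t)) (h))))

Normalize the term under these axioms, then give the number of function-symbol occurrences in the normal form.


1. (q (t) (p (r (h)) (m (q (t) (t)) (h))))  →  (p (r (h)) (m (q (t) (t)) (h)))
2. (p (r (h)) (m (q (t) (t)) (h)))  →  (p (r (h)) (m (t) (h)))
normal form: (p (r (h)) (m (t) (h)))

size = 6


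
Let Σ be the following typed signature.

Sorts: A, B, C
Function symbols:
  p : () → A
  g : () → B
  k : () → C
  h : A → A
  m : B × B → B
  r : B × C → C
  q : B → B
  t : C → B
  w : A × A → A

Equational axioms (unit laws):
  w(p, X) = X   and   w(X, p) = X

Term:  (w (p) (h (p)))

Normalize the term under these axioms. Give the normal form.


normal form = (h (p))

1. (w (p) (h (p)))  →  (h (p))


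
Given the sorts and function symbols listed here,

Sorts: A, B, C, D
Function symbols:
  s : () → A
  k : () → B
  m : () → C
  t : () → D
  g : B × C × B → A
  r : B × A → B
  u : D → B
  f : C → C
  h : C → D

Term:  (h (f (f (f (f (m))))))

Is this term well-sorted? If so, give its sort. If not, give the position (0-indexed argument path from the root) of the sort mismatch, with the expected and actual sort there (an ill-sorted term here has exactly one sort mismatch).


well-sorted; sort = D

          (m) : C
        (f (m)) : C
      (f (f (m))) : C
    (f (f (f (m)))) : C
  (f (f (f (f (m))))) : C
(h (f (f (f (f (m)))))) : D


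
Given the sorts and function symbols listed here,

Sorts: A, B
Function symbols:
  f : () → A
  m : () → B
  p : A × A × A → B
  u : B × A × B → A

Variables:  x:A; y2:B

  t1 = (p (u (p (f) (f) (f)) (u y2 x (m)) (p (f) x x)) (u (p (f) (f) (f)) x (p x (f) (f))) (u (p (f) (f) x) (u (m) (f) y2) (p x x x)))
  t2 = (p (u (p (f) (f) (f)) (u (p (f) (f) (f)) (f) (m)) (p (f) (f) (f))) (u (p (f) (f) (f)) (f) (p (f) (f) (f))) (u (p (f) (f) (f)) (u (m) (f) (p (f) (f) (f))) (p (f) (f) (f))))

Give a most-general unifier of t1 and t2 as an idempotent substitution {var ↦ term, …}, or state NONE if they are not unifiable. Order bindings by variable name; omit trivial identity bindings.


{x ↦ (f), y2 ↦ (p (f) (f) (f))}


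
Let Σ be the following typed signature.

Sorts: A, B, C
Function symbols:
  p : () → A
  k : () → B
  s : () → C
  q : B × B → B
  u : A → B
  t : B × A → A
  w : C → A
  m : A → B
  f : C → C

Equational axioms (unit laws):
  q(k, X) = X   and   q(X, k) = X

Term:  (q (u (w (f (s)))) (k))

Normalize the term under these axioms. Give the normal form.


1. (q (u (w (f (s)))) (k))  →  (u (w (f (s))))

normal form = (u (w (f (s))))


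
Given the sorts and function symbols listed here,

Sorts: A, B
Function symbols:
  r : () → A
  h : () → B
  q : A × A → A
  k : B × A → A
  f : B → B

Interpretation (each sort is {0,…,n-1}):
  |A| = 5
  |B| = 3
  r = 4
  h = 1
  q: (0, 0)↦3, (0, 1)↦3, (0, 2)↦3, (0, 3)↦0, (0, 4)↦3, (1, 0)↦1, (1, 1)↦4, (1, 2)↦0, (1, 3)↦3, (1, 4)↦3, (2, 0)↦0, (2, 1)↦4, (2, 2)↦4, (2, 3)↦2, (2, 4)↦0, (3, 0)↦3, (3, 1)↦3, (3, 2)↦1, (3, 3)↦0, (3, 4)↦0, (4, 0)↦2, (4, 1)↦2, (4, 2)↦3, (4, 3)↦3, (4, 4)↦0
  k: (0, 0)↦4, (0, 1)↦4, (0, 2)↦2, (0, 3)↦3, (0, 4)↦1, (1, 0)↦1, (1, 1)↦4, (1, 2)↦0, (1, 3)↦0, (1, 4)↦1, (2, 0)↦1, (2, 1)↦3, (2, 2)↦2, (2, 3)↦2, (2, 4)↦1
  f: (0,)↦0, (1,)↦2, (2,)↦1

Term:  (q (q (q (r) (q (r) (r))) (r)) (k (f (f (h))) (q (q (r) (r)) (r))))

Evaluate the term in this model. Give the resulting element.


  r = 4
  r = 4
  r = 4
  (q (r) (r)) = q(4, 4) = 0
  (q (r) (q (r) (r))) = q(4, 0) = 2
  r = 4
  (q (q (r) (q (r) (r))) (r)) = q(2, 4) = 0
  h = 1
  (f (h)) = f(1,) = 2
  (f (f (h))) = f(2,) = 1
  r = 4
  r = 4
  (q (r) (r)) = q(4, 4) = 0
  r = 4
  (q (q (r) (r)) (r)) = q(0, 4) = 3
  (k (f (f (h))) (q (q (r) (r)) (r))) = k(1, 3) = 0
  (q (q (q (r) (q (r) (r))) (r)) (k (f (f (h))) (q (q (r) (r)) (r)))) = q(0, 0) = 3

value = 3


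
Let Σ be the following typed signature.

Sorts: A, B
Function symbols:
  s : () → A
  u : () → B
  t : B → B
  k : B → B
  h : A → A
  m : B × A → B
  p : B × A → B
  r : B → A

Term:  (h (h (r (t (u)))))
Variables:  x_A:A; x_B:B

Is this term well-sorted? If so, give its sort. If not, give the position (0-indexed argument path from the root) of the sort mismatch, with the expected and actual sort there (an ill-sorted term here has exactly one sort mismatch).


        (u) : B
      (t (u)) : B
    (r (t (u))) : A
  (h (r (t (u)))) : A
(h (h (r (t (u))))) : A

well-sorted; sort = A


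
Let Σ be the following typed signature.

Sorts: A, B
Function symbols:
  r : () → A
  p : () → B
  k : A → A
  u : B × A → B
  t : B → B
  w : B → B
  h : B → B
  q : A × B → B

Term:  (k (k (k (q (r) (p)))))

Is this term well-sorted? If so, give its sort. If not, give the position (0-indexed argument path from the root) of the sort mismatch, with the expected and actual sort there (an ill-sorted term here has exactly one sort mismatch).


ill-sorted at position [0, 0, 0]: expected A, got B

        (r) : A
        (p) : B
      (q (r) (p)) : B
    (k (q (r) (p))) : ✗ arg 0 at [0, 0, 0] has sort B, expected A


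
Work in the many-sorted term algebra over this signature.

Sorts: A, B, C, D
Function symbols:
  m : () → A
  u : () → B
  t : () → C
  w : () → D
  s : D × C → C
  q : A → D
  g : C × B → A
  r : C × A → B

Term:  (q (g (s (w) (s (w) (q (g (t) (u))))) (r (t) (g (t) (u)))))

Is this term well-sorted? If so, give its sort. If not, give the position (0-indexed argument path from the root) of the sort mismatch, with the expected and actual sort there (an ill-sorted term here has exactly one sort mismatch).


      (w) : D
        (w) : D
            (t) : C
            (u) : B
          (g (t) (u)) : A
        (q (g (t) (u))) : D
      (s (w) (q (g (t) (u)))) : ✗ arg 1 at [0, 0, 1, 1] has sort D, expected C
      (t) : C
        (t) : C
        (u) : B
      (g (t) (u)) : A
    (r (t) (g (t) (u))) : B

ill-sorted at position [0, 0, 1, 1]: expected C, got D
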